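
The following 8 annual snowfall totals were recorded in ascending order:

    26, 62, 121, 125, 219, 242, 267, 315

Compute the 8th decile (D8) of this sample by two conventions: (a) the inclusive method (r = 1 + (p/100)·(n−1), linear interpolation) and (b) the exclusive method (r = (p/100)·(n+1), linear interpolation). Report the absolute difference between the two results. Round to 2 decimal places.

n = 8.
(a) r = 6.6; between ranks 6 (242) and 7 (267): 257.
(b) r = 7.2; between ranks 7 (267) and 8 (315): 276.6.
|257 − 276.6| = 19.6.

19.60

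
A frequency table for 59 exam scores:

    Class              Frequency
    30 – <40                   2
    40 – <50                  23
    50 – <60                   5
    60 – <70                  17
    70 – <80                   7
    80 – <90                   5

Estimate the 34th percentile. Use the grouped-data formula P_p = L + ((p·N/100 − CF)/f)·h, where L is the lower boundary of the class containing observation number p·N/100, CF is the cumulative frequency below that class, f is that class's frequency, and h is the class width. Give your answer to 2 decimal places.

N = 59; target position k = 34/100 · 59 = 20.06.
Cumulative frequencies: 2, 25, 30, 47, 54, 59.
Observation 20.06 falls in the class 40 – <50.
L = 40, CF = 2, f = 23, h = 10.
P34 = 40 + ((20.06 − 2)/23)·10 = 40 + 7.85217 = 47.8522.

47.85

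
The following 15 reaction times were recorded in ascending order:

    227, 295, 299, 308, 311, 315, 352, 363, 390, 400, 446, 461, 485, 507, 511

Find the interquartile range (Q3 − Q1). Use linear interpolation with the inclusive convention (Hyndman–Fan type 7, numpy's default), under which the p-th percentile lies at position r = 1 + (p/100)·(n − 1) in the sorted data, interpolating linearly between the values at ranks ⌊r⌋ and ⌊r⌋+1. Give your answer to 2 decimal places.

144.00

n = 15.
P25: r = 4.5; ranks 4–5 are 308, 311; interpolating gives 309.5.
P75: r = 11.5; ranks 11–12 are 446, 461; interpolating gives 453.5.
Difference: 453.5 − 309.5 = 144.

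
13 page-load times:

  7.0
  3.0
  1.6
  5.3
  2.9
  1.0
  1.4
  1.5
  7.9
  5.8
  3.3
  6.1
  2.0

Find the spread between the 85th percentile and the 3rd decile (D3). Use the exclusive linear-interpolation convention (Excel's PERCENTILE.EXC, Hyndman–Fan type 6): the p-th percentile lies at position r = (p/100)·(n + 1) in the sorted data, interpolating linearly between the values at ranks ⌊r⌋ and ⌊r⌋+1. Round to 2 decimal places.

Sorted: 1.0, 1.4, 1.5, 1.6, 2.0, 2.9, 3.0, 3.3, 5.3, 5.8, 6.1, 7.0, 7.9.
n = 13.
P30: r = 4.2; ranks 4–5 are 1.6, 2.0; interpolating gives 1.68.
P85: r = 11.9; ranks 11–12 are 6.1, 7.0; interpolating gives 6.91.
Difference: 6.91 − 1.68 = 5.23.

5.23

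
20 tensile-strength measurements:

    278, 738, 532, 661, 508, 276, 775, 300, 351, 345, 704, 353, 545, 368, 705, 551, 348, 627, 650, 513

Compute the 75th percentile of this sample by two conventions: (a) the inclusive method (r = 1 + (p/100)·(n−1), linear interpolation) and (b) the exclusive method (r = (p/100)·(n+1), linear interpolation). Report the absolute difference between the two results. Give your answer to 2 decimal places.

5.50

Sorted: 276, 278, 300, 345, 348, 351, 353, 368, 508, 513, 532, 545, 551, 627, 650, 661, 704, 705, 738, 775.
n = 20.
(a) r = 15.25; between ranks 15 (650) and 16 (661): 652.75.
(b) r = 15.75; between ranks 15 (650) and 16 (661): 658.25.
|652.75 − 658.25| = 5.5.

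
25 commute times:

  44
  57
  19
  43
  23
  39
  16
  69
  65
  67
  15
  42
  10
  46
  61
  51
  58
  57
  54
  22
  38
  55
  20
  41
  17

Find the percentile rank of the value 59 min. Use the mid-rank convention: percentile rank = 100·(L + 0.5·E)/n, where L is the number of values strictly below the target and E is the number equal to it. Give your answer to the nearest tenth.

Sorted: 10, 15, 16, 17, 19, 20, 22, 23, 38, 39, 41, 42, 43, 44, 46, 51, 54, 55, 57, 57, 58, 61, 65, 67, 69.
Count below 59: L = 21; count equal: E = 0; n = 25.
Percentile rank = 100·(21 + 0.5·0)/25 = 100·21/25 = 84.

84.0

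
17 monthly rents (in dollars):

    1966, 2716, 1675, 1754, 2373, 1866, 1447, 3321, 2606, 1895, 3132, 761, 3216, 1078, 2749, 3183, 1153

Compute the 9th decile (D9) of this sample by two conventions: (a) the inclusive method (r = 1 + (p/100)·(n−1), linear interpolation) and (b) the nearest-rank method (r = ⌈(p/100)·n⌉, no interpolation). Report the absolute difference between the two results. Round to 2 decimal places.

19.80

Sorted: 761, 1078, 1153, 1447, 1675, 1754, 1866, 1895, 1966, 2373, 2606, 2716, 2749, 3132, 3183, 3216, 3321.
n = 17.
(a) r = 15.4; between ranks 15 (3183) and 16 (3216): 3196.2.
(b) the nearest-rank method: rank 16 → 3216.
|3196.2 − 3216| = 19.8.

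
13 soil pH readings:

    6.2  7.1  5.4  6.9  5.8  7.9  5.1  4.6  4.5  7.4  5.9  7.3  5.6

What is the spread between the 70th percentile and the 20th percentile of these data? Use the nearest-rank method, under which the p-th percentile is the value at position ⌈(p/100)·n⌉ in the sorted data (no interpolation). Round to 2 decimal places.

2.00

Sorted: 4.5, 4.6, 5.1, 5.4, 5.6, 5.8, 5.9, 6.2, 6.9, 7.1, 7.3, 7.4, 7.9.
n = 13.
P20: rank ⌈20/100·13⌉ = 3 → 5.1.
P70: rank ⌈70/100·13⌉ = 10 → 7.1.
Difference: 7.1 − 5.1 = 2.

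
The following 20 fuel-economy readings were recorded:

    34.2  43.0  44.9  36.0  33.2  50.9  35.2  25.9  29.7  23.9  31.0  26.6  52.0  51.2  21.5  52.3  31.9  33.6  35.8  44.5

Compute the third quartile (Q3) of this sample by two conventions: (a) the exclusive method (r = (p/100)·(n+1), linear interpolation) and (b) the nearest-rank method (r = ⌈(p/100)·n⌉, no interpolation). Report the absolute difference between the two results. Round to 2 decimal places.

0.30

Sorted: 21.5, 23.9, 25.9, 26.6, 29.7, 31.0, 31.9, 33.2, 33.6, 34.2, 35.2, 35.8, 36.0, 43.0, 44.5, 44.9, 50.9, 51.2, 52.0, 52.3.
n = 20.
(a) r = 15.75; between ranks 15 (44.5) and 16 (44.9): 44.8.
(b) the nearest-rank method: rank 15 → 44.5.
|44.8 − 44.5| = 0.3.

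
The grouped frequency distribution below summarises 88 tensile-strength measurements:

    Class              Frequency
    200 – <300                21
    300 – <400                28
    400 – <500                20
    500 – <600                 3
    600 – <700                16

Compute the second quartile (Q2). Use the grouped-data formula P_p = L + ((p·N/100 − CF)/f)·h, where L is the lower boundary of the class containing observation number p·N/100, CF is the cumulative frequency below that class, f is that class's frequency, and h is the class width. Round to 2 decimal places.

382.14

N = 88; target position k = 50/100 · 88 = 44.
Cumulative frequencies: 21, 49, 69, 72, 88.
Observation 44 falls in the class 300 – <400.
L = 300, CF = 21, f = 28, h = 100.
P50 = 300 + ((44 − 21)/28)·100 = 300 + 82.1429 = 382.143.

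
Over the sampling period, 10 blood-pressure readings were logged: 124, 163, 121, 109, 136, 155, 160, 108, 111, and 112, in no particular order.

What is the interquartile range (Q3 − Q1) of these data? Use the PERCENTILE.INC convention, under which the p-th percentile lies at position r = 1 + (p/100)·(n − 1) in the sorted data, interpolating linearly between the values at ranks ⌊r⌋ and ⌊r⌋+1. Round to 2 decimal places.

Sorted: 108, 109, 111, 112, 121, 124, 136, 155, 160, 163.
n = 10.
P25: r = 3.25; ranks 3–4 are 111, 112; interpolating gives 111.25.
P75: r = 7.75; ranks 7–8 are 136, 155; interpolating gives 150.25.
Difference: 150.25 − 111.25 = 39.

39.00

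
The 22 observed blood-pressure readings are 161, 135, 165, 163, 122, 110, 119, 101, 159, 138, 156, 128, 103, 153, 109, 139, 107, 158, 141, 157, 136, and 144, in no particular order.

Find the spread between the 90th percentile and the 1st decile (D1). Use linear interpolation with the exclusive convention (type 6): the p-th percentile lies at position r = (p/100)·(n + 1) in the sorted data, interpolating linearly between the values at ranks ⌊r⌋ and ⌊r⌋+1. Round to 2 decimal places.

58.20

Sorted: 101, 103, 107, 109, 110, 119, 122, 128, 135, 136, 138, 139, 141, 144, 153, 156, 157, 158, 159, 161, 163, 165.
n = 22.
P10: r = 2.3; ranks 2–3 are 103, 107; interpolating gives 104.2.
P90: r = 20.7; ranks 20–21 are 161, 163; interpolating gives 162.4.
Difference: 162.4 − 104.2 = 58.2.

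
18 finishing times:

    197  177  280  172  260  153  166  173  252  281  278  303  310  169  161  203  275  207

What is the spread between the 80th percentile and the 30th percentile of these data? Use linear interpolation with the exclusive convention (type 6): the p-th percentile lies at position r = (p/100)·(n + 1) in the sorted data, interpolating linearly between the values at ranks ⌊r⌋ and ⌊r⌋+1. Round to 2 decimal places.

Sorted: 153, 161, 166, 169, 172, 173, 177, 197, 203, 207, 252, 260, 275, 278, 280, 281, 303, 310.
n = 18.
P30: r = 5.7; ranks 5–6 are 172, 173; interpolating gives 172.7.
P80: r = 15.2; ranks 15–16 are 280, 281; interpolating gives 280.2.
Difference: 280.2 − 172.7 = 107.5.

107.50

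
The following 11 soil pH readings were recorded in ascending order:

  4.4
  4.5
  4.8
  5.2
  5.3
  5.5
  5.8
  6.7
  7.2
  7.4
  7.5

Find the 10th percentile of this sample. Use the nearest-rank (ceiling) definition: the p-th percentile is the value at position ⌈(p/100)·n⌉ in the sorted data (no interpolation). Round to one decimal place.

4.5

n = 11.
Position = ⌈10/100 · 11⌉ = ⌈1.1⌉ = 2.
The value at rank 2 is 4.5.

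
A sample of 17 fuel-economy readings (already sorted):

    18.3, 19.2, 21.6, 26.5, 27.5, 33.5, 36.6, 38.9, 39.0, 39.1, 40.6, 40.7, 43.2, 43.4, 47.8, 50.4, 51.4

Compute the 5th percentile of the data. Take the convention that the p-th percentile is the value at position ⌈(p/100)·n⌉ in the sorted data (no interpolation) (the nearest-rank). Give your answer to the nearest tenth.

18.3

n = 17.
Position = ⌈5/100 · 17⌉ = ⌈0.85⌉ = 1.
The value at rank 1 is 18.3.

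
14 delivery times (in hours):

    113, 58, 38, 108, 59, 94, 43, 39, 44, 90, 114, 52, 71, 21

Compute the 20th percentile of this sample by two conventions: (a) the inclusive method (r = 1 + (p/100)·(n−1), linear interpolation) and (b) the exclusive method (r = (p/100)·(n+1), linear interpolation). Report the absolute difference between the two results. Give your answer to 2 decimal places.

Sorted: 21, 38, 39, 43, 44, 52, 58, 59, 71, 90, 94, 108, 113, 114.
n = 14.
(a) r = 3.6; between ranks 3 (39) and 4 (43): 41.4.
(b) r = 3 → value at rank 3 = 39.
|41.4 − 39| = 2.4.

2.40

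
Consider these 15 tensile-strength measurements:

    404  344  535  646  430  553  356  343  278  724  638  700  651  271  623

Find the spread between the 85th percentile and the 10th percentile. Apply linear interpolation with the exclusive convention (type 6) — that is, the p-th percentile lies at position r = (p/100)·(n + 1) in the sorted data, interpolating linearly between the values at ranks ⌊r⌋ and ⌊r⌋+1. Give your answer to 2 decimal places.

Sorted: 271, 278, 343, 344, 356, 404, 430, 535, 553, 623, 638, 646, 651, 700, 724.
n = 15.
P10: r = 1.6; ranks 1–2 are 271, 278; interpolating gives 275.2.
P85: r = 13.6; ranks 13–14 are 651, 700; interpolating gives 680.4.
Difference: 680.4 − 275.2 = 405.2.

405.20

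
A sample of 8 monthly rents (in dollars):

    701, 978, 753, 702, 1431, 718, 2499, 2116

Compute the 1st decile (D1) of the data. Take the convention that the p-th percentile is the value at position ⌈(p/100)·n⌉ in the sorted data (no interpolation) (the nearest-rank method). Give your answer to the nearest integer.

Sorted: 701, 702, 718, 753, 978, 1431, 2116, 2499.
n = 8.
Position = ⌈10/100 · 8⌉ = ⌈0.8⌉ = 1.
The value at rank 1 is 701.

701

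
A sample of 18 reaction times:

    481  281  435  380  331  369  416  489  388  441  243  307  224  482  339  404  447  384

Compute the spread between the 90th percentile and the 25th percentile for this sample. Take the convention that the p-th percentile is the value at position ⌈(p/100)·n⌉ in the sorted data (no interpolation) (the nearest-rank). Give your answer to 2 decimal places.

151.00

Sorted: 224, 243, 281, 307, 331, 339, 369, 380, 384, 388, 404, 416, 435, 441, 447, 481, 482, 489.
n = 18.
P25: rank ⌈25/100·18⌉ = 5 → 331.
P90: rank ⌈90/100·18⌉ = 17 → 482.
Difference: 482 − 331 = 151.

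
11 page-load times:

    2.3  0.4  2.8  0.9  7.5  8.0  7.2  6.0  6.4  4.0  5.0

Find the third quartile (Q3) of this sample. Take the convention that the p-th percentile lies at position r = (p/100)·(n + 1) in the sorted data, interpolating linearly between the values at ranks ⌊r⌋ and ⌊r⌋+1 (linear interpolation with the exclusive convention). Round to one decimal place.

7.2

Sorted: 0.4, 0.9, 2.3, 2.8, 4.0, 5.0, 6.0, 6.4, 7.2, 7.5, 8.0.
n = 11.
r = (75/100)·(11 + 1) = 9.
r is an integer, so P75 is the value at rank 9: 7.2.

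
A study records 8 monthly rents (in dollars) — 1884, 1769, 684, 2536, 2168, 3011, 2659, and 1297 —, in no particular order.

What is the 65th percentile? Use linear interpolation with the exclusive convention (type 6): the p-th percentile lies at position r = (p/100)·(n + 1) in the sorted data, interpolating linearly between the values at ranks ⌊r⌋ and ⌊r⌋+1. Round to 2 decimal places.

2480.80

Sorted: 684, 1297, 1769, 1884, 2168, 2536, 2659, 3011.
n = 8.
r = (65/100)·(8 + 1) = 5.85.
Rank 5 is 2168 and rank 6 is 2536.
Interpolate: 2168 + 0.85·(2536 − 2168) = 2168 + 0.85·368 = 2480.8.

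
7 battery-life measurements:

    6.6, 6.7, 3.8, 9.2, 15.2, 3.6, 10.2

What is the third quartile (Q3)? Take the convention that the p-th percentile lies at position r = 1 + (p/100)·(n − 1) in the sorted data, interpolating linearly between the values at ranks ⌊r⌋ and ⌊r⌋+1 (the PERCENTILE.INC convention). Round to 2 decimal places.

Sorted: 3.6, 3.8, 6.6, 6.7, 9.2, 10.2, 15.2.
n = 7.
r = 1 + (75/100)·(7 − 1) = 1 + 4.5 = 5.5.
Rank 5 is 9.2 and rank 6 is 10.2.
Interpolate: 9.2 + 0.5·(10.2 − 9.2) = 9.2 + 0.5·1 = 9.7.

9.70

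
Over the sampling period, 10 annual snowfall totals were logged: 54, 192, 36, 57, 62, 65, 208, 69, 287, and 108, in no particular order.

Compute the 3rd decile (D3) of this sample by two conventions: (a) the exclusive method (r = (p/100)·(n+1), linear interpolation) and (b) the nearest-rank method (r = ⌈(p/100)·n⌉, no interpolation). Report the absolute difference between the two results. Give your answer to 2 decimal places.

1.50

Sorted: 36, 54, 57, 62, 65, 69, 108, 192, 208, 287.
n = 10.
(a) r = 3.3; between ranks 3 (57) and 4 (62): 58.5.
(b) the nearest-rank method: rank 3 → 57.
|58.5 − 57| = 1.5.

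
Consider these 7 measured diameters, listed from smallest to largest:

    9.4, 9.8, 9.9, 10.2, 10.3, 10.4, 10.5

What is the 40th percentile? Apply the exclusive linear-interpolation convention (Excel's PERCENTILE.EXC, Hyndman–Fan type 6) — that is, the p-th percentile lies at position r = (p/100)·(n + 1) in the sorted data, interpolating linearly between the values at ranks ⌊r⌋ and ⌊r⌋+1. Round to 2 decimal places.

9.96

n = 7.
r = (40/100)·(7 + 1) = 3.2.
Rank 3 is 9.9 and rank 4 is 10.2.
Interpolate: 9.9 + 0.2·(10.2 − 9.9) = 9.9 + 0.2·0.3 = 9.96.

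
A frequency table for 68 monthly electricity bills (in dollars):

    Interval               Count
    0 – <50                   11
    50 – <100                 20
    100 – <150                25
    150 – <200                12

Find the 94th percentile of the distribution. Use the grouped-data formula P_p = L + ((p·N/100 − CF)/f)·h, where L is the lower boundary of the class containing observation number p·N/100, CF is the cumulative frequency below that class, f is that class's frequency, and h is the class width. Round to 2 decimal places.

183.00

N = 68; target position k = 94/100 · 68 = 63.92.
Cumulative frequencies: 11, 31, 56, 68.
Observation 63.92 falls in the class 150 – <200.
L = 150, CF = 56, f = 12, h = 50.
P94 = 150 + ((63.92 − 56)/12)·50 = 150 + 33 = 183.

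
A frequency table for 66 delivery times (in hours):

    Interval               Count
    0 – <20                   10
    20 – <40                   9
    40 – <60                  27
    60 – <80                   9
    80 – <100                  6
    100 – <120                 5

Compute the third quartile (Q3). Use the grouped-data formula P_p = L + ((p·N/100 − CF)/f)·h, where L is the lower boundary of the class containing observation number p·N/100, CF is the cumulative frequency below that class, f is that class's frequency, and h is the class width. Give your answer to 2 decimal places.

67.78

N = 66; target position k = 75/100 · 66 = 49.5.
Cumulative frequencies: 10, 19, 46, 55, 61, 66.
Observation 49.5 falls in the class 60 – <80.
L = 60, CF = 46, f = 9, h = 20.
P75 = 60 + ((49.5 − 46)/9)·20 = 60 + 7.77778 = 67.7778.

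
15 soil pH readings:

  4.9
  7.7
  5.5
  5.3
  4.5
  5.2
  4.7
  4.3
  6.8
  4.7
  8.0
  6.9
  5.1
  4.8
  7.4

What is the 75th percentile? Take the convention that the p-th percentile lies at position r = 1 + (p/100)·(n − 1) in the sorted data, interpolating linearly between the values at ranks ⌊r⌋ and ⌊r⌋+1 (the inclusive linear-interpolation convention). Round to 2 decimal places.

Sorted: 4.3, 4.5, 4.7, 4.7, 4.8, 4.9, 5.1, 5.2, 5.3, 5.5, 6.8, 6.9, 7.4, 7.7, 8.0.
n = 15.
r = 1 + (75/100)·(15 − 1) = 1 + 10.5 = 11.5.
Rank 11 is 6.8 and rank 12 is 6.9.
Interpolate: 6.8 + 0.5·(6.9 − 6.8) = 6.8 + 0.5·0.1 = 6.85.

6.85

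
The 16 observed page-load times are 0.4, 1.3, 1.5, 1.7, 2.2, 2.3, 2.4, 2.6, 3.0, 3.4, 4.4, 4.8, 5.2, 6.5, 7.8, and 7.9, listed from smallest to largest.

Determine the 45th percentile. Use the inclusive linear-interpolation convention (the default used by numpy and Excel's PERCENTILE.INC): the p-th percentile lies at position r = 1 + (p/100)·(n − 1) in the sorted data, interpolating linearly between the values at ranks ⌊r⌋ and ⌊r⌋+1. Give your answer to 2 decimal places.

n = 16.
r = 1 + (45/100)·(16 − 1) = 1 + 6.75 = 7.75.
Rank 7 is 2.4 and rank 8 is 2.6.
Interpolate: 2.4 + 0.75·(2.6 − 2.4) = 2.4 + 0.75·0.2 = 2.55.

2.55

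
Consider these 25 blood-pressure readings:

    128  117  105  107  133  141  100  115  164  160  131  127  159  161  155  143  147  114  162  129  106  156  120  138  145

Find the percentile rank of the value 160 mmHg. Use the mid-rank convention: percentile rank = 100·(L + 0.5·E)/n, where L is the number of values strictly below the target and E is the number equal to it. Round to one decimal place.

86.0

Sorted: 100, 105, 106, 107, 114, 115, 117, 120, 127, 128, 129, 131, 133, 138, 141, 143, 145, 147, 155, 156, 159, 160, 161, 162, 164.
Count below 160: L = 21; count equal: E = 1; n = 25.
Percentile rank = 100·(21 + 0.5·1)/25 = 100·21.5/25 = 86.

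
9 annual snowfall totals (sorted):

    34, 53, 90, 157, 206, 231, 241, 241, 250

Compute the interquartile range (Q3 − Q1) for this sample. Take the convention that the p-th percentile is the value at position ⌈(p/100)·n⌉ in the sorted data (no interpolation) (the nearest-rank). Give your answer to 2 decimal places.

n = 9.
P25: rank ⌈25/100·9⌉ = 3 → 90.
P75: rank ⌈75/100·9⌉ = 7 → 241.
Difference: 241 − 90 = 151.

151.00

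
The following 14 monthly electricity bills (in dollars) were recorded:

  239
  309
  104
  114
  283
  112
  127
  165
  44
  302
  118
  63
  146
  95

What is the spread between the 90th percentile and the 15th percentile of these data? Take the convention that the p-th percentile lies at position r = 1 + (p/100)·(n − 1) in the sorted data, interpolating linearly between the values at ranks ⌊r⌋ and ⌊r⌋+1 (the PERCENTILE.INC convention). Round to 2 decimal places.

202.90

Sorted: 44, 63, 95, 104, 112, 114, 118, 127, 146, 165, 239, 283, 302, 309.
n = 14.
P15: r = 2.95; ranks 2–3 are 63, 95; interpolating gives 93.4.
P90: r = 12.7; ranks 12–13 are 283, 302; interpolating gives 296.3.
Difference: 296.3 − 93.4 = 202.9.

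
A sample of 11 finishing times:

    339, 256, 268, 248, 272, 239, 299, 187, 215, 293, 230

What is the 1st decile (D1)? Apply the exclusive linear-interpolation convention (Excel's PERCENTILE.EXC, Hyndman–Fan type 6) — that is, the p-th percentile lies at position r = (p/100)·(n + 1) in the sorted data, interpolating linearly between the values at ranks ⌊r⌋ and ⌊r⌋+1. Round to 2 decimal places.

Sorted: 187, 215, 230, 239, 248, 256, 268, 272, 293, 299, 339.
n = 11.
r = (10/100)·(11 + 1) = 1.2.
Rank 1 is 187 and rank 2 is 215.
Interpolate: 187 + 0.2·(215 − 187) = 187 + 0.2·28 = 192.6.

192.60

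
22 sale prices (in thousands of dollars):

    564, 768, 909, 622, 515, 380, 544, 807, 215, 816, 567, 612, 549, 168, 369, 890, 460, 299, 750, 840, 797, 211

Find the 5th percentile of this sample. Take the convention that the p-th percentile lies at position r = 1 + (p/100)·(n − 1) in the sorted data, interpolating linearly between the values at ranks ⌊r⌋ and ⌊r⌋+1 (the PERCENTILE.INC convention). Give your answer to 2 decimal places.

Sorted: 168, 211, 215, 299, 369, 380, 460, 515, 544, 549, 564, 567, 612, 622, 750, 768, 797, 807, 816, 840, 890, 909.
n = 22.
r = 1 + (5/100)·(22 − 1) = 1 + 1.05 = 2.05.
Rank 2 is 211 and rank 3 is 215.
Interpolate: 211 + 0.05·(215 − 211) = 211 + 0.05·4 = 211.2.

211.20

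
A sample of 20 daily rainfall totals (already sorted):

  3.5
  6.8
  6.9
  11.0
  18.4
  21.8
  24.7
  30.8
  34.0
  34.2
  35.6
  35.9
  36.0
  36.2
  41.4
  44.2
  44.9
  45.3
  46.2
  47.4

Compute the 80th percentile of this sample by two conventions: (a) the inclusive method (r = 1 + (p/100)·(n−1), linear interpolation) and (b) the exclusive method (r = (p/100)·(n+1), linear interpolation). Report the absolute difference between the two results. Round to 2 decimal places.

0.42

n = 20.
(a) r = 16.2; between ranks 16 (44.2) and 17 (44.9): 44.34.
(b) r = 16.8; between ranks 16 (44.2) and 17 (44.9): 44.76.
|44.34 − 44.76| = 0.42.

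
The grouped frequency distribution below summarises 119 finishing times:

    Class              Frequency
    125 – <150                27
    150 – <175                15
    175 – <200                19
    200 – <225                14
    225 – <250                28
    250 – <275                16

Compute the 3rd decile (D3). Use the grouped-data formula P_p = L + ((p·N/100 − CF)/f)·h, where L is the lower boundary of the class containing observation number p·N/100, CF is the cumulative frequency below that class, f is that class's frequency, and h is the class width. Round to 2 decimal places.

164.50

N = 119; target position k = 30/100 · 119 = 35.7.
Cumulative frequencies: 27, 42, 61, 75, 103, 119.
Observation 35.7 falls in the class 150 – <175.
L = 150, CF = 27, f = 15, h = 25.
P30 = 150 + ((35.7 − 27)/15)·25 = 150 + 14.5 = 164.5.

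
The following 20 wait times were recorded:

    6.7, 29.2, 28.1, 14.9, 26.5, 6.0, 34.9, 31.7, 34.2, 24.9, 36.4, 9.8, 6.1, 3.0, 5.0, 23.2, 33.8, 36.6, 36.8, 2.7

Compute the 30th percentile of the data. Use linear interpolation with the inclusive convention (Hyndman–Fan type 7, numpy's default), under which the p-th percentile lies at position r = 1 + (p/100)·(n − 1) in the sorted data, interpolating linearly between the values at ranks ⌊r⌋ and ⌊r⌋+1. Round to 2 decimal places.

8.87

Sorted: 2.7, 3.0, 5.0, 6.0, 6.1, 6.7, 9.8, 14.9, 23.2, 24.9, 26.5, 28.1, 29.2, 31.7, 33.8, 34.2, 34.9, 36.4, 36.6, 36.8.
n = 20.
r = 1 + (30/100)·(20 − 1) = 1 + 5.7 = 6.7.
Rank 6 is 6.7 and rank 7 is 9.8.
Interpolate: 6.7 + 0.7·(9.8 − 6.7) = 6.7 + 0.7·3.1 = 8.87.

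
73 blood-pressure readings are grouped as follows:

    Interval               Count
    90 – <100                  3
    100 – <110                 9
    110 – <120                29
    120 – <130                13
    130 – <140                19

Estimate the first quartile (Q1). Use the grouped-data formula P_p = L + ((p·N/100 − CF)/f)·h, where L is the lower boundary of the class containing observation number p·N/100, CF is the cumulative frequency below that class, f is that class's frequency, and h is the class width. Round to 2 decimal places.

N = 73; target position k = 25/100 · 73 = 18.25.
Cumulative frequencies: 3, 12, 41, 54, 73.
Observation 18.25 falls in the class 110 – <120.
L = 110, CF = 12, f = 29, h = 10.
P25 = 110 + ((18.25 − 12)/29)·10 = 110 + 2.15517 = 112.155.

112.16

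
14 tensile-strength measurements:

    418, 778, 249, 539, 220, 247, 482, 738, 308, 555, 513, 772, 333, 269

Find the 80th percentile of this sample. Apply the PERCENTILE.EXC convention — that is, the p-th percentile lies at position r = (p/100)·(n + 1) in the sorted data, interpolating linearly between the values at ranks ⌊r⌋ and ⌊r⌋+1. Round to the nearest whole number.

Sorted: 220, 247, 249, 269, 308, 333, 418, 482, 513, 539, 555, 738, 772, 778.
n = 14.
r = (80/100)·(14 + 1) = 12.
r is an integer, so P80 is the value at rank 12: 738.

738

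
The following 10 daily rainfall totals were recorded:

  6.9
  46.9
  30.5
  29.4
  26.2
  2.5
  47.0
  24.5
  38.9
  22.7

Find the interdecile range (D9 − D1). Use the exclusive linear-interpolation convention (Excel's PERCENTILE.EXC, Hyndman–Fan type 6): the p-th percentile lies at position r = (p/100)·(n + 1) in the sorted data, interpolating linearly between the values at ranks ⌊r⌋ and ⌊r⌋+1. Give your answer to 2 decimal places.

44.05

Sorted: 2.5, 6.9, 22.7, 24.5, 26.2, 29.4, 30.5, 38.9, 46.9, 47.0.
n = 10.
P10: r = 1.1; ranks 1–2 are 2.5, 6.9; interpolating gives 2.94.
P90: r = 9.9; ranks 9–10 are 46.9, 47.0; interpolating gives 46.99.
Difference: 46.99 − 2.94 = 44.05.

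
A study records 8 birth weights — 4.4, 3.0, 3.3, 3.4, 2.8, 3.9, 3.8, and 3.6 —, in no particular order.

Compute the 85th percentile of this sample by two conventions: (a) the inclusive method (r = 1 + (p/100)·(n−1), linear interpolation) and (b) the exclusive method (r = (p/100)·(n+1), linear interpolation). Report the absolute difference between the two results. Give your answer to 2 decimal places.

Sorted: 2.8, 3.0, 3.3, 3.4, 3.6, 3.8, 3.9, 4.4.
n = 8.
(a) r = 6.95; between ranks 6 (3.8) and 7 (3.9): 3.895.
(b) r = 7.65; between ranks 7 (3.9) and 8 (4.4): 4.225.
|3.895 − 4.225| = 0.33.

0.33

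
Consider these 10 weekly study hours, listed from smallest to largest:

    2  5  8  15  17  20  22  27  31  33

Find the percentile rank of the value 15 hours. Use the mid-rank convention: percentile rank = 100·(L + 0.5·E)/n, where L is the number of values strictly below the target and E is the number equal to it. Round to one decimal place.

35.0

Count below 15: L = 3; count equal: E = 1; n = 10.
Percentile rank = 100·(3 + 0.5·1)/10 = 100·3.5/10 = 35.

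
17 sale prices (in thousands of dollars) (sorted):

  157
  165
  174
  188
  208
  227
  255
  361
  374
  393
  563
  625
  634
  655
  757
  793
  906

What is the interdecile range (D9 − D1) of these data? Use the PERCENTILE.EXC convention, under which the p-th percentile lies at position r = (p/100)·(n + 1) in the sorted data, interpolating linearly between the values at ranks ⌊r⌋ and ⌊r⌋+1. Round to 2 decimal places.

652.20

n = 17.
P10: r = 1.8; ranks 1–2 are 157, 165; interpolating gives 163.4.
P90: r = 16.2; ranks 16–17 are 793, 906; interpolating gives 815.6.
Difference: 815.6 − 163.4 = 652.2.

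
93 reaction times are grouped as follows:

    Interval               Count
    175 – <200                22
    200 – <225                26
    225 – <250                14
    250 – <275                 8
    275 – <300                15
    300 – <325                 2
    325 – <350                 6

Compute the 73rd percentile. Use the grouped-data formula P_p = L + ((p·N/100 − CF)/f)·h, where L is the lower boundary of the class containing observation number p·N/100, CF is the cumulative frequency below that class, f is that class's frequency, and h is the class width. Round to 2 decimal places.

268.41

N = 93; target position k = 73/100 · 93 = 67.89.
Cumulative frequencies: 22, 48, 62, 70, 85, 87, 93.
Observation 67.89 falls in the class 250 – <275.
L = 250, CF = 62, f = 8, h = 25.
P73 = 250 + ((67.89 − 62)/8)·25 = 250 + 18.4062 = 268.406.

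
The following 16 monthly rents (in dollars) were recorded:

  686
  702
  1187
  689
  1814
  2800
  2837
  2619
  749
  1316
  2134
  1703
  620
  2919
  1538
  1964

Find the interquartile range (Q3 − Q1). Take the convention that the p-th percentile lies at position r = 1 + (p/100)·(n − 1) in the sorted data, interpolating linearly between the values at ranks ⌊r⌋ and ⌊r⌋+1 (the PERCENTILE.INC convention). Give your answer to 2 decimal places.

Sorted: 620, 686, 689, 702, 749, 1187, 1316, 1538, 1703, 1814, 1964, 2134, 2619, 2800, 2837, 2919.
n = 16.
P25: r = 4.75; ranks 4–5 are 702, 749; interpolating gives 737.25.
P75: r = 12.25; ranks 12–13 are 2134, 2619; interpolating gives 2255.25.
Difference: 2255.25 − 737.25 = 1518.

1518.00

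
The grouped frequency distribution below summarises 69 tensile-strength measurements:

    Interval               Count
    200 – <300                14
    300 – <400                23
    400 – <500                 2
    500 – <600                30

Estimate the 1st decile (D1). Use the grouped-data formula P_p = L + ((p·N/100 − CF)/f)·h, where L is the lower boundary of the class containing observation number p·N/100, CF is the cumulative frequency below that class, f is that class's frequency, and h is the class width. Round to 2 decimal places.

N = 69; target position k = 10/100 · 69 = 6.9.
Cumulative frequencies: 14, 37, 39, 69.
Observation 6.9 falls in the class 200 – <300.
L = 200, CF = 0, f = 14, h = 100.
P10 = 200 + ((6.9 − 0)/14)·100 = 200 + 49.2857 = 249.286.

249.29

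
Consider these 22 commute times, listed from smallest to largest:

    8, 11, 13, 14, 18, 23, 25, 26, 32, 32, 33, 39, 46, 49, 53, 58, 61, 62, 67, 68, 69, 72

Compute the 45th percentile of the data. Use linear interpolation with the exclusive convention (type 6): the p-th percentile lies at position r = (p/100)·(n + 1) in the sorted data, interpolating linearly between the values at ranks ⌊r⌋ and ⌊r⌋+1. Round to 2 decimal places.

32.35

n = 22.
r = (45/100)·(22 + 1) = 10.35.
Rank 10 is 32 and rank 11 is 33.
Interpolate: 32 + 0.35·(33 − 32) = 32 + 0.35·1 = 32.35.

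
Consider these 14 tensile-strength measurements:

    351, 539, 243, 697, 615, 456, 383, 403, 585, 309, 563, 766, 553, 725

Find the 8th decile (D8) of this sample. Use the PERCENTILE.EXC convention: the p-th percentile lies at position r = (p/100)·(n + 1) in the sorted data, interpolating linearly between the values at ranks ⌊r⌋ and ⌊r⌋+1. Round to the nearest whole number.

Sorted: 243, 309, 351, 383, 403, 456, 539, 553, 563, 585, 615, 697, 725, 766.
n = 14.
r = (80/100)·(14 + 1) = 12.
r is an integer, so P80 is the value at rank 12: 697.

697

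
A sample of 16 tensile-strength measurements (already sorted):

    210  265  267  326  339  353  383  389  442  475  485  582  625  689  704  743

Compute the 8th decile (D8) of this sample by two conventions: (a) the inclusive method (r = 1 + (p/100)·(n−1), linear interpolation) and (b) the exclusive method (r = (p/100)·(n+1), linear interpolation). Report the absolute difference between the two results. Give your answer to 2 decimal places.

n = 16.
(a) r = 13 → value at rank 13 = 625.
(b) r = 13.6; between ranks 13 (625) and 14 (689): 663.4.
|625 − 663.4| = 38.4.

38.40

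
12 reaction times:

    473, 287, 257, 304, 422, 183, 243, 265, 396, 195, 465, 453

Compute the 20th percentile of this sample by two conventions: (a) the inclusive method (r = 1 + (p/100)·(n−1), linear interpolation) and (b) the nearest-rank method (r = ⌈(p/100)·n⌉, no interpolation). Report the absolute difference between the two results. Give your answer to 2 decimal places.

Sorted: 183, 195, 243, 257, 265, 287, 304, 396, 422, 453, 465, 473.
n = 12.
(a) r = 3.2; between ranks 3 (243) and 4 (257): 245.8.
(b) the nearest-rank method: rank 3 → 243.
|245.8 − 243| = 2.8.

2.80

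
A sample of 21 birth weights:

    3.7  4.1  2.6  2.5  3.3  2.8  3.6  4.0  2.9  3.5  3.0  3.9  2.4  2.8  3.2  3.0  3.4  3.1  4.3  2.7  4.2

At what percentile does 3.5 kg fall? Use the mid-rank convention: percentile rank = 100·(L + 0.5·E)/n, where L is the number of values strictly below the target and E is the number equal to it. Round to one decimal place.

Sorted: 2.4, 2.5, 2.6, 2.7, 2.8, 2.8, 2.9, 3.0, 3.0, 3.1, 3.2, 3.3, 3.4, 3.5, 3.6, 3.7, 3.9, 4.0, 4.1, 4.2, 4.3.
Count below 3.5: L = 13; count equal: E = 1; n = 21.
Percentile rank = 100·(13 + 0.5·1)/21 = 100·13.5/21 = 64.29.

64.3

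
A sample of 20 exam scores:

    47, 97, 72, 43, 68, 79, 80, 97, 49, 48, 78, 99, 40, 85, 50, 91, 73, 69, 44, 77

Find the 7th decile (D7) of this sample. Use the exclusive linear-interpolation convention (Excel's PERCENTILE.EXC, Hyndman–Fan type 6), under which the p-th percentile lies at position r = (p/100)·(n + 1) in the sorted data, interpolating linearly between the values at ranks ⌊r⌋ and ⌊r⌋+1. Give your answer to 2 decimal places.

Sorted: 40, 43, 44, 47, 48, 49, 50, 68, 69, 72, 73, 77, 78, 79, 80, 85, 91, 97, 97, 99.
n = 20.
r = (70/100)·(20 + 1) = 14.7.
Rank 14 is 79 and rank 15 is 80.
Interpolate: 79 + 0.7·(80 − 79) = 79 + 0.7·1 = 79.7.

79.70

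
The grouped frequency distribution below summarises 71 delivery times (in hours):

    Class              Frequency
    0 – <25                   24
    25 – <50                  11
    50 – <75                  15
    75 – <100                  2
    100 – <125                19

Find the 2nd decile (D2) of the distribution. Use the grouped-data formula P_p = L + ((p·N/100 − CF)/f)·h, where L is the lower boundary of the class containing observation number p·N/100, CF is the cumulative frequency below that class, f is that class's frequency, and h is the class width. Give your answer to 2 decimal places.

N = 71; target position k = 20/100 · 71 = 14.2.
Cumulative frequencies: 24, 35, 50, 52, 71.
Observation 14.2 falls in the class 0 – <25.
L = 0, CF = 0, f = 24, h = 25.
P20 = 0 + ((14.2 − 0)/24)·25 = 0 + 14.7917 = 14.7917.

14.79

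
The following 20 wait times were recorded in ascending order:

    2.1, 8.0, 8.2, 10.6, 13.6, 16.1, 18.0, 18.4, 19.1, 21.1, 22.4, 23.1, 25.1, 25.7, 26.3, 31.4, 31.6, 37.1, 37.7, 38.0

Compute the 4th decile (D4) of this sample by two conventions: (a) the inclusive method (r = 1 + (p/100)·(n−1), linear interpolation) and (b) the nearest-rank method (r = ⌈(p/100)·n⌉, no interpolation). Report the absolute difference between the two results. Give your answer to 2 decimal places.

0.42

n = 20.
(a) r = 8.6; between ranks 8 (18.4) and 9 (19.1): 18.82.
(b) the nearest-rank method: rank 8 → 18.4.
|18.82 − 18.4| = 0.42.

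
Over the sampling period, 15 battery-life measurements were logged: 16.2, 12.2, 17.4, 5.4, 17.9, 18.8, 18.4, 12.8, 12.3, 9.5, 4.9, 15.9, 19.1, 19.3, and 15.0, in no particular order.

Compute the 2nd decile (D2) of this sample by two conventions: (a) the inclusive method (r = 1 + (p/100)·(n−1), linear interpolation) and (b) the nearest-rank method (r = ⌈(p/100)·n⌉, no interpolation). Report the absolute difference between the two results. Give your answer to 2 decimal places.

Sorted: 4.9, 5.4, 9.5, 12.2, 12.3, 12.8, 15.0, 15.9, 16.2, 17.4, 17.9, 18.4, 18.8, 19.1, 19.3.
n = 15.
(a) r = 3.8; between ranks 3 (9.5) and 4 (12.2): 11.66.
(b) the nearest-rank method: rank 3 → 9.5.
|11.66 − 9.5| = 2.16.

2.16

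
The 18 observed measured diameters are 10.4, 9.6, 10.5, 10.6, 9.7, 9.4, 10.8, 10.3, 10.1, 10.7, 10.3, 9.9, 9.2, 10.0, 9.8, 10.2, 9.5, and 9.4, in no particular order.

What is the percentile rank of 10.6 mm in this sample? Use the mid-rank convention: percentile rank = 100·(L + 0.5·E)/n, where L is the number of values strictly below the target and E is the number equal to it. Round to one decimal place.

Sorted: 9.2, 9.4, 9.4, 9.5, 9.6, 9.7, 9.8, 9.9, 10.0, 10.1, 10.2, 10.3, 10.3, 10.4, 10.5, 10.6, 10.7, 10.8.
Count below 10.6: L = 15; count equal: E = 1; n = 18.
Percentile rank = 100·(15 + 0.5·1)/18 = 100·15.5/18 = 86.11.

86.1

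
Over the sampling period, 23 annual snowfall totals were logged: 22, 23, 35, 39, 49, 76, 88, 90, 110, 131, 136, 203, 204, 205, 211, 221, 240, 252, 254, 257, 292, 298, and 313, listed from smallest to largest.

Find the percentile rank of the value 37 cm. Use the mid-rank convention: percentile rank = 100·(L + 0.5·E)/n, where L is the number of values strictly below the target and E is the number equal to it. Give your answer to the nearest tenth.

Count below 37: L = 3; count equal: E = 0; n = 23.
Percentile rank = 100·(3 + 0.5·0)/23 = 100·3/23 = 13.04.

13.0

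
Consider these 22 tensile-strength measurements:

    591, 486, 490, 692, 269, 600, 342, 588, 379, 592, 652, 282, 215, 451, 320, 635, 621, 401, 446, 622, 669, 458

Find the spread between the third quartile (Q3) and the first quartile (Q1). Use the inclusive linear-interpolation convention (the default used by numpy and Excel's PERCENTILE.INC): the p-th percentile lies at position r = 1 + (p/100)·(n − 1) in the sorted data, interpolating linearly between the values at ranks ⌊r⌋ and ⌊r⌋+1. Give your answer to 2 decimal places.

Sorted: 215, 269, 282, 320, 342, 379, 401, 446, 451, 458, 486, 490, 588, 591, 592, 600, 621, 622, 635, 652, 669, 692.
n = 22.
P25: r = 6.25; ranks 6–7 are 379, 401; interpolating gives 384.5.
P75: r = 16.75; ranks 16–17 are 600, 621; interpolating gives 615.75.
Difference: 615.75 − 384.5 = 231.25.

231.25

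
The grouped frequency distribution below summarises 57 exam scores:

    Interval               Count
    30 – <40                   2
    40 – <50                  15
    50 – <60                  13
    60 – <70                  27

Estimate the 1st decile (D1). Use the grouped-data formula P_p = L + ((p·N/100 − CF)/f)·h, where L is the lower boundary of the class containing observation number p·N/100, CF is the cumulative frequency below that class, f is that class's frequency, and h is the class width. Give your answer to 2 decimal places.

N = 57; target position k = 10/100 · 57 = 5.7.
Cumulative frequencies: 2, 17, 30, 57.
Observation 5.7 falls in the class 40 – <50.
L = 40, CF = 2, f = 15, h = 10.
P10 = 40 + ((5.7 − 2)/15)·10 = 40 + 2.46667 = 42.4667.

42.47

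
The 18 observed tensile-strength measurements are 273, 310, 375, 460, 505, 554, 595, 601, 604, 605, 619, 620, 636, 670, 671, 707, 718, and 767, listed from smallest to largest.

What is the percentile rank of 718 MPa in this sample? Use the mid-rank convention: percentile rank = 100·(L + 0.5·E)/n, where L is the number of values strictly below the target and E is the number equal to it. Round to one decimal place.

91.7

Count below 718: L = 16; count equal: E = 1; n = 18.
Percentile rank = 100·(16 + 0.5·1)/18 = 100·16.5/18 = 91.67.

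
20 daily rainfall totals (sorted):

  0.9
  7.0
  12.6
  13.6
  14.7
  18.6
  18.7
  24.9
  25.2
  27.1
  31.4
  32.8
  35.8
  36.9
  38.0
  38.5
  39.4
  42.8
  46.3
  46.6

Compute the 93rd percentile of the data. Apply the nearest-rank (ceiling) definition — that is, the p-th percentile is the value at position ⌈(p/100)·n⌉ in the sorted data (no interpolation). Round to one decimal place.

n = 20.
Position = ⌈93/100 · 20⌉ = ⌈18.6⌉ = 19.
The value at rank 19 is 46.3.

46.3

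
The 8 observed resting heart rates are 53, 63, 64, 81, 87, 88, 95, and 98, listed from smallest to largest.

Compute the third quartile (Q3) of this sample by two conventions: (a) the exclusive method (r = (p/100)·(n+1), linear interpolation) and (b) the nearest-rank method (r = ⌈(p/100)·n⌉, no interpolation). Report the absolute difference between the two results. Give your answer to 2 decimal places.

5.25

n = 8.
(a) r = 6.75; between ranks 6 (88) and 7 (95): 93.25.
(b) the nearest-rank method: rank 6 → 88.
|93.25 − 88| = 5.25.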